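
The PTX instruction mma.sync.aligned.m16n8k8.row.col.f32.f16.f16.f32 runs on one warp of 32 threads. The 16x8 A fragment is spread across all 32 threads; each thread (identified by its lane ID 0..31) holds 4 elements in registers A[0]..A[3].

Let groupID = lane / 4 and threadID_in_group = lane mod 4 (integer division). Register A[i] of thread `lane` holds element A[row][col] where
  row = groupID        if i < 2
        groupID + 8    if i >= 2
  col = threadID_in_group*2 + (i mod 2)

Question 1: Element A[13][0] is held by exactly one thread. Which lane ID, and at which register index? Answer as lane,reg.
20,2

r=13⇒gr=5,Rb=1  c=0⇒th=0,odd=0
L=5*4+0=20  i=1*2+0=2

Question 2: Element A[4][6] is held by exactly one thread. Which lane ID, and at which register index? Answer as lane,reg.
19,0

r=4⇒gr=4,Rb=0  c=6⇒th=3,odd=0
L=4*4+3=19  i=0*2+0=0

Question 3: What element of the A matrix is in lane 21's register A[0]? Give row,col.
lane 21: gid=5 (21/4), tid=1 (21%4)
i=0: r=5+0=5, c=1*2+0=2

5,2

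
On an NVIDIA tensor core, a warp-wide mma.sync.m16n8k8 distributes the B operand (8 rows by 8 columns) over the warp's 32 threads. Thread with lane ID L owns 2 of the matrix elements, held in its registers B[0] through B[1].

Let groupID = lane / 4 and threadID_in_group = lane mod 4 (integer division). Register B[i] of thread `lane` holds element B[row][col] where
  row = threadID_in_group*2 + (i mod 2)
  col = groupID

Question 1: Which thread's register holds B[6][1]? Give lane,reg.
7,0

c=1->g=1  r=6->t=3,b0=0
L=1*4+3=7  i=0=0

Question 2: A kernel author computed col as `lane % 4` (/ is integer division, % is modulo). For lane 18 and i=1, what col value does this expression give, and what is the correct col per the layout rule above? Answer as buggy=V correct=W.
buggy=2 correct=4

`lane % 4`[18,1]->2
L=18->gid=18>>2=4, tid=18&3=2
[1]->row 2·2+1=5  col gid=4
col: 2 vs 4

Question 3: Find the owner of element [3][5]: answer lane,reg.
21,1

c:5=>grp=5  r:3=>tig=1,lo=1
L=5*4+1=21  i=1=1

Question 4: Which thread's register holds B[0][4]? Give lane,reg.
c:4=>grp=4  r:0=>tig=0,lo=0
L=4*4+0=16  i=0=0

16,0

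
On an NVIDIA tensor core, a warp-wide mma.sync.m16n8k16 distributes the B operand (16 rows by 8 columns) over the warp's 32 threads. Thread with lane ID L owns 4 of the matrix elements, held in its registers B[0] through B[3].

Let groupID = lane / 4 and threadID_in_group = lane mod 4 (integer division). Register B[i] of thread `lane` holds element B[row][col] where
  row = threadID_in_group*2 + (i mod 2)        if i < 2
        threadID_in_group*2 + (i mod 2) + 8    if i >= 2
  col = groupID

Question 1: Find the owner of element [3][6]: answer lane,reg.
c:6=>grp=6  r:3=>rB=0,tig=1,lo=1
L=6*4+1=25  i=0*2+1=1

25,1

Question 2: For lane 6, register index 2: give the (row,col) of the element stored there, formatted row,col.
lane 6⇒6/4=1, 6 mod 4=2
i=2  r:2·2+0+8⇒12  c:1

12,1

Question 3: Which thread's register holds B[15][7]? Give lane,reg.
31,3

c: 7->gid=7  r: 15->r8=1,tid=3,i&1=1
L=7*4+3=31  i=1*2+1=3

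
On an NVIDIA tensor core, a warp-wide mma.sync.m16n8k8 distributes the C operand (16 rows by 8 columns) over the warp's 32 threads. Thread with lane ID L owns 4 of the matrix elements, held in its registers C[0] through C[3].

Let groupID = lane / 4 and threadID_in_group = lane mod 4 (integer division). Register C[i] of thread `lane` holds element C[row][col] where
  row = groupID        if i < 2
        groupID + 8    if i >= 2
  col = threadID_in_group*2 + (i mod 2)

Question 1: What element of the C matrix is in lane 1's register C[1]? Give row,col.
1: grp=0,tig=1
[1] (0+0,1*2+1) = (0,3)

0,3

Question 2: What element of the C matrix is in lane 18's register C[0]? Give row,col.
4,4

L=18⇒gr=18>>2=4, th=18&3=2
[0]⇒row 4+0=4  col 2·2+0=4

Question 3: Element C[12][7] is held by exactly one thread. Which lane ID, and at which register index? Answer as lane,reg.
19,3

r=12→G=4,rhi=1  c=7→T=3,p=1
L=4*4+3=19  i=1*2+1=3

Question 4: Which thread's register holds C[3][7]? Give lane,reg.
r=3→G=3,rhi=0  c=7→T=3,p=1
L=3*4+3=15  i=0*2+1=1

15,1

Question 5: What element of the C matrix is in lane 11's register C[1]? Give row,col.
2,7

lane 11: gid=2 (11/4), tid=3 (11%4)
i=1: r=2+0=2, c=3*2+1=7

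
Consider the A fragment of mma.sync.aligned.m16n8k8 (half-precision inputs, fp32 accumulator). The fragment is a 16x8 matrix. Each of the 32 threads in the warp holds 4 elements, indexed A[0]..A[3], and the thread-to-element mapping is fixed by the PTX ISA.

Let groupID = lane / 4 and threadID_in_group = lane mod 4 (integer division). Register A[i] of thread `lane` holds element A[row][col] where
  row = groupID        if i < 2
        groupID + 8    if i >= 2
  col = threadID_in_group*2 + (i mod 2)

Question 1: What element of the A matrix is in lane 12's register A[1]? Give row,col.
3,1

lane 12: grp=3 (12/4), tig=0 (12%4)
i=1: r=3+0=3, c=0*2+1=1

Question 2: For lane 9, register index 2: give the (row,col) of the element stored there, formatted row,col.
10,2

9: gr=2,th=1
[2] (2+8,1*2+0) = (10,2)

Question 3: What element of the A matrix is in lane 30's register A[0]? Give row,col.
7,4

30: G=7,T=2
[0] (7+0,2*2+0) = (7,4)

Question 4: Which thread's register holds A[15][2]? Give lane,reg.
29,2

r=15⇒gr=7,Rb=1  c=2⇒th=1,odd=0
L=7*4+1=29  i=1*2+0=2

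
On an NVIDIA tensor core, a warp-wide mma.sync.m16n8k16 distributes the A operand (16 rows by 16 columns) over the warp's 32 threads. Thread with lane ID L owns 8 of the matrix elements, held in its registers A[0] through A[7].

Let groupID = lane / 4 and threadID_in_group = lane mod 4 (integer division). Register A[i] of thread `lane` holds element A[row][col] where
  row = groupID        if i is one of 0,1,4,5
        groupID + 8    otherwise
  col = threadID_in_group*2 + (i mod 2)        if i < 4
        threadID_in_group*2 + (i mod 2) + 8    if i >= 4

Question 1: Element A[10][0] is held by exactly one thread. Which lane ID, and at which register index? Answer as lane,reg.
8,2

r=10→G=2,rhi=1  c=0→chi=0,T=0,p=0
L=2*4+0=8  i=0*4+1*2+0=2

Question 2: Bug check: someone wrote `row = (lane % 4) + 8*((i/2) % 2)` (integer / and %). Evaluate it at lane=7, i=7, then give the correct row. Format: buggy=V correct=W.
buggy=11 correct=9

`(lane % 4) + 8*((i/2) % 2)`[7,7]⇒11
lane 7: gr=1 (7/4), th=3 (7%4)
i=7: r=1+8=9, c=3*2+1+8=15
row: 11 vs 9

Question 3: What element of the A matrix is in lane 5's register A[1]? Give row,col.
5: gr=1,th=1
[1] (1+0,1*2+1+0) = (1,3)

1,3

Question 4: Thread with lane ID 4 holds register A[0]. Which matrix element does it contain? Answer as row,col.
lane 4: gid=1 (4/4), tid=0 (4%4)
i=0: r=1+0=1, c=0*2+0+0=0

1,0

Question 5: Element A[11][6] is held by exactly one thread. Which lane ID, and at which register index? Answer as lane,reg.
15,2

r=11->g=3,rb=1  c=6->cb=0,t=3,b0=0
L=3*4+3=15  i=0*4+1*2+0=2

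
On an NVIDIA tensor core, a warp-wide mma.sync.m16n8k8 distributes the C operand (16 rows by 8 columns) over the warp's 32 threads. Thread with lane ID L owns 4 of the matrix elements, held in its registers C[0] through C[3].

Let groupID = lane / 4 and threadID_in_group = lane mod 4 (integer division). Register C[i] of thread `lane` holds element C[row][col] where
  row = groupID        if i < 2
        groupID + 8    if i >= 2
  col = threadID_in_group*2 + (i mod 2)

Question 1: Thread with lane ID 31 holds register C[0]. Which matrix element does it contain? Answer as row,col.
7,6

31: gid=7,tid=3
[0] (7+0,3*2+0) = (7,6)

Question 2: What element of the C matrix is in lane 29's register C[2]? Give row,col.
29: grp=7,tig=1
[2] (7+8,1*2+0) = (15,2)

15,2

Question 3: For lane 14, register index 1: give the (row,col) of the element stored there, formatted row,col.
3,5

lane 14→14/4=3, 14 mod 4=2
i=1  r:3+0→3  c:2·2+1→5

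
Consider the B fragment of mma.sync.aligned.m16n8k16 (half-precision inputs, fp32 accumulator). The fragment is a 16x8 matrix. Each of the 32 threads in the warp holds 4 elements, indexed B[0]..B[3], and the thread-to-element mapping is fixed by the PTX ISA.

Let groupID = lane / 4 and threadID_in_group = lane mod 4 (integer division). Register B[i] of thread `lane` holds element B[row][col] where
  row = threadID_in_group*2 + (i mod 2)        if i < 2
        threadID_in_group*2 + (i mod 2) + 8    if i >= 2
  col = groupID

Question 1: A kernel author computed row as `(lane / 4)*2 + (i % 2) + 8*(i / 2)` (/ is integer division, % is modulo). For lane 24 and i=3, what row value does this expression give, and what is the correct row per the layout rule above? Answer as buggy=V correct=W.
`(lane / 4)*2 + (i % 2) + 8*(i / 2)`[24,3]⇒21
24: gr=6,th=0
[3] (0*2+1+8,6) = (9,6)
row: 21 vs 9

buggy=21 correct=9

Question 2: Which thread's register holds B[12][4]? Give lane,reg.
c:4=>grp=4  r:12=>rB=1,tig=2,lo=0
L=4*4+2=18  i=1*2+0=2

18,2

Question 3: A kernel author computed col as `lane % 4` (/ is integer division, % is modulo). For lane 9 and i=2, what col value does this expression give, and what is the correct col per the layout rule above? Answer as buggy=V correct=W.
`lane % 4`[9,2]->1
lane 9: g=2 (9/4), t=1 (9%4)
i=2: r=1*2+0+8=10, c=g=2
col: 1 vs 2

buggy=1 correct=2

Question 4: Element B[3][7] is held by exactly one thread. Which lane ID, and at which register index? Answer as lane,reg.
c=7⇒gr=7  r=3⇒Rb=0,th=1,odd=1
L=7*4+1=29  i=0*2+1=1

29,1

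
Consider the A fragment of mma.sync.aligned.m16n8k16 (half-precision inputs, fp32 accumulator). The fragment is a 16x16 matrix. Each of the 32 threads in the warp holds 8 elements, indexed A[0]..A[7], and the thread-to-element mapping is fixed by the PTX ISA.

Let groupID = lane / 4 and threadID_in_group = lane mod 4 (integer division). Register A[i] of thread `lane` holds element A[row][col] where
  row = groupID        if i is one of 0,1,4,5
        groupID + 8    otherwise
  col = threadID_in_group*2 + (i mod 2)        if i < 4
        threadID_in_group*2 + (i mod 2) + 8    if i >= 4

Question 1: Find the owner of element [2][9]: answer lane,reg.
8,5

r:2=>grp=2,rB=0  c:9=>cB=1,tig=0,lo=1
L=2*4+0=8  i=1*4+0*2+1=5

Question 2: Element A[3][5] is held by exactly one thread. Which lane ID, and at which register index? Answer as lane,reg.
r=3→G=3,rhi=0  c=5→chi=0,T=2,p=1
L=3*4+2=14  i=0*4+0*2+1=1

14,1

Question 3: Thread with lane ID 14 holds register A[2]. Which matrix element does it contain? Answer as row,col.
11,4

lane 14->14/4=3, 14 mod 4=2
i=2  r:3+8->11  c:2·2+0+0->4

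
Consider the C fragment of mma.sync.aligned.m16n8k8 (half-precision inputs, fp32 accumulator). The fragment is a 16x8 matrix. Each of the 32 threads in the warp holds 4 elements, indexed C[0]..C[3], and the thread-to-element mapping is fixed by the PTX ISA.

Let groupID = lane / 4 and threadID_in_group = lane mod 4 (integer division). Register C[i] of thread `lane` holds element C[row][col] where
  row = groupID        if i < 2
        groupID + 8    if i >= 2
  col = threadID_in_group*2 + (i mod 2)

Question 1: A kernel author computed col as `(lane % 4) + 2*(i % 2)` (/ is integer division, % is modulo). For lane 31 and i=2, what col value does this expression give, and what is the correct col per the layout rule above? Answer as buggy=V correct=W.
buggy=3 correct=6

`(lane % 4) + 2*(i % 2)`[31,2]->3
lane 31->31/4=7, 31 mod 4=3
i=2  r:7+8->15  c:2·3+0->6
col: 3 vs 6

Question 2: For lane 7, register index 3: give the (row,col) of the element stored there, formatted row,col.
9,7

7: g=1,t=3
[3] (1+8,3*2+1) = (9,7)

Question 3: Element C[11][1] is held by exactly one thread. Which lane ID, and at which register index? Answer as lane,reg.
r=11→G=3,rhi=1  c=1→T=0,p=1
L=3*4+0=12  i=1*2+1=3

12,3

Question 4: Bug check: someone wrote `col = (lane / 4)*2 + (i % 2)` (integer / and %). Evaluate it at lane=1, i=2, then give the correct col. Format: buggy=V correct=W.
buggy=0 correct=2

`(lane / 4)*2 + (i % 2)`[1,2]⇒0
lane 1⇒1/4=0, 1 mod 4=1
i=2  r:0+8⇒8  c:2·1+0⇒2
col: 0 vs 2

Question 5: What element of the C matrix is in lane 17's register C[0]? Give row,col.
4,2

lane 17->17/4=4, 17 mod 4=1
i=0  r:4+0->4  c:2·1+0->2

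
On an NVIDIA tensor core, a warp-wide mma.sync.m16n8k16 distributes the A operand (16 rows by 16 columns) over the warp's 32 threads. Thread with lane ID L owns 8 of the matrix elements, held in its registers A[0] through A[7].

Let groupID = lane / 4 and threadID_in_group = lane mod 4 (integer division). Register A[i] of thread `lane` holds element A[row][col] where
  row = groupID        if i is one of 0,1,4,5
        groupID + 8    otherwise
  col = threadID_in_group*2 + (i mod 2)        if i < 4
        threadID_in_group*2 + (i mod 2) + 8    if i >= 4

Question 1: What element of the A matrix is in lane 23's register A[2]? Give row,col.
13,6

lane 23: g=5 (23/4), t=3 (23%4)
i=2: r=5+8=13, c=3*2+0+0=6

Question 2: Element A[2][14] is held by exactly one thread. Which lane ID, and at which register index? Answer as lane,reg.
r=2->g=2,rb=0  c=14->cb=1,t=3,b0=0
L=2*4+3=11  i=1*4+0*2+0=4

11,4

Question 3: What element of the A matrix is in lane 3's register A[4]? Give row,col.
3: grp=0,tig=3
[4] (0+0,3*2+0+8) = (0,14)

0,14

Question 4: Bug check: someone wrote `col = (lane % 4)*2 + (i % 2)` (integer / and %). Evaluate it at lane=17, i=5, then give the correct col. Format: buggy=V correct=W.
buggy=3 correct=11

`(lane % 4)*2 + (i % 2)`[17,5]->3
lane 17->17/4=4, 17 mod 4=1
i=5  r:4+0->4  c:2·1+1+8->11
col: 3 vs 11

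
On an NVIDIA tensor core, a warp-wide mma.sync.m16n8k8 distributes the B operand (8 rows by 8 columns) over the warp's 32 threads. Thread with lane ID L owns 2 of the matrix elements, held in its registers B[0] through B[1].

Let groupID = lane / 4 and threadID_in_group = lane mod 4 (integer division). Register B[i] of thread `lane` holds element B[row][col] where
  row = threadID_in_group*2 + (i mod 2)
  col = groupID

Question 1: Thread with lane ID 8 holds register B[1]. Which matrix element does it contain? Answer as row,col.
1,2

8: gid=2,tid=0
[1] (0*2+1,2) = (1,2)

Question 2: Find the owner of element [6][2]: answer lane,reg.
11,0

c=2⇒gr=2  r=6⇒th=3,odd=0
L=2*4+3=11  i=0=0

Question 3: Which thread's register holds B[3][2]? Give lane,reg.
9,1

c=2→G=2  r=3→T=1,p=1
L=2*4+1=9  i=1=1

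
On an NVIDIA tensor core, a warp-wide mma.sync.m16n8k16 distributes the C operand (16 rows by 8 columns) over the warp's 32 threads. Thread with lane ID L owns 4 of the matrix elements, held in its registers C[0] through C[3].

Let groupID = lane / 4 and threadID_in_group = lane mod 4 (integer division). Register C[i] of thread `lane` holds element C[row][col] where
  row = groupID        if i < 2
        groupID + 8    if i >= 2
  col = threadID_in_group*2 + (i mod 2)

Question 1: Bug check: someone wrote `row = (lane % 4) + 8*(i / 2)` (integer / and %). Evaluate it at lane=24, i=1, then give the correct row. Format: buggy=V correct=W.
`(lane % 4) + 8*(i / 2)`[24,1]->0
lane 24: g=6 (24/4), t=0 (24%4)
i=1: r=6+0=6, c=0*2+1=1
row: 0 vs 6

buggy=0 correct=6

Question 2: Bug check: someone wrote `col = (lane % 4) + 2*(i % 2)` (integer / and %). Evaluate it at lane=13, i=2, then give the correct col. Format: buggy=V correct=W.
buggy=1 correct=2

`(lane % 4) + 2*(i % 2)`[13,2]=>1
L=13=>grp=13>>2=3, tig=13&3=1
[2]=>row 3+8=11  col 1·2+0=2
col: 1 vs 2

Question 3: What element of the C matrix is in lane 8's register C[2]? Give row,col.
lane 8->8/4=2, 8 mod 4=0
i=2  r:2+8->10  c:2·0+0->0

10,0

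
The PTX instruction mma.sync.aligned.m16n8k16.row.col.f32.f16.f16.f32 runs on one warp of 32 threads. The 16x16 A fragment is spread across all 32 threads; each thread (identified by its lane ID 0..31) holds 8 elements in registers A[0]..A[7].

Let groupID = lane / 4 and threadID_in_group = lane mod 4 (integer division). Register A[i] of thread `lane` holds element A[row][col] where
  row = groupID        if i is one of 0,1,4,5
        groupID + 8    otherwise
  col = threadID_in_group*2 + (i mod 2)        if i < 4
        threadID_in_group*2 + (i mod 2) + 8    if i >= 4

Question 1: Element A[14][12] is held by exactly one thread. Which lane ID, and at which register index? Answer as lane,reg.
26,6

r:14=>grp=6,rB=1  c:12=>cB=1,tig=2,lo=0
L=6*4+2=26  i=1*4+1*2+0=6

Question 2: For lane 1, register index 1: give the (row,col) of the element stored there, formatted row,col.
1: gid=0,tid=1
[1] (0+0,1*2+1+0) = (0,3)

0,3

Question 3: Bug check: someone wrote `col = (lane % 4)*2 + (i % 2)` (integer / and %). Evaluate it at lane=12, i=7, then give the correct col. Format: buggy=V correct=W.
`(lane % 4)*2 + (i % 2)`[12,7]->1
L=12->gid=12>>2=3, tid=12&3=0
[7]->row 3+8=11  col 0·2+1+8=9
col: 1 vs 9

buggy=1 correct=9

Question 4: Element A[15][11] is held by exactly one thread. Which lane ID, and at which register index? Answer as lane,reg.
r=15⇒gr=7,Rb=1  c=11⇒Cb=1,th=1,odd=1
L=7*4+1=29  i=1*4+1*2+1=7

29,7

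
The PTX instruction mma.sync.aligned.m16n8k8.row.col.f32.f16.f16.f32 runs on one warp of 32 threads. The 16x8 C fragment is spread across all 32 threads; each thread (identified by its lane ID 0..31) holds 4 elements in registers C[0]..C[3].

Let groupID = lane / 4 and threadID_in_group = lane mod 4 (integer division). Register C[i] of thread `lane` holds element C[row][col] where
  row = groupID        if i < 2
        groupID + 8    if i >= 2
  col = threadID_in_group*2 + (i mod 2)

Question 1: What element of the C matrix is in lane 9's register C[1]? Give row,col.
2,3

9: gid=2,tid=1
[1] (2+0,1*2+1) = (2,3)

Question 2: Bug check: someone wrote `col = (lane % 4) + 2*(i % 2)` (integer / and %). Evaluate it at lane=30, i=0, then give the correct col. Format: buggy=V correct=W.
`(lane % 4) + 2*(i % 2)`[30,0]->2
30: g=7,t=2
[0] (7+0,2*2+0) = (7,4)
col: 2 vs 4

buggy=2 correct=4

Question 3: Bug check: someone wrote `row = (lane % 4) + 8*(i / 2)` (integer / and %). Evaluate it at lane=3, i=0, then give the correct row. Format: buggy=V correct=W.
`(lane % 4) + 8*(i / 2)`[3,0]->3
lane 3->3/4=0, 3 mod 4=3
i=0  r:0+0->0  c:2·3+0->6
row: 3 vs 0

buggy=3 correct=0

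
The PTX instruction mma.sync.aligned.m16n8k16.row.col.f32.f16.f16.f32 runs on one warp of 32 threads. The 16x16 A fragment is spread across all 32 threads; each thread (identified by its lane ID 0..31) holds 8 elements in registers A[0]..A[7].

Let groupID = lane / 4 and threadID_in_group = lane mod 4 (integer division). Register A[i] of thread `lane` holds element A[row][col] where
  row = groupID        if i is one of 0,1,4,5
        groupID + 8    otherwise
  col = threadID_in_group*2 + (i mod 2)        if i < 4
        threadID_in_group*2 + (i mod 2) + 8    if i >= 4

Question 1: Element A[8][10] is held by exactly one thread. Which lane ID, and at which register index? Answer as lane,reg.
r=8->g=0,rb=1  c=10->cb=1,t=1,b0=0
L=0*4+1=1  i=1*4+1*2+0=6

1,6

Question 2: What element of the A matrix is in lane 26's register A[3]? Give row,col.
26: G=6,T=2
[3] (6+8,2*2+1+0) = (14,5)

14,5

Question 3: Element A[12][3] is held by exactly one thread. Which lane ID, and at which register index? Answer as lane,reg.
r:12=>grp=4,rB=1  c:3=>cB=0,tig=1,lo=1
L=4*4+1=17  i=0*4+1*2+1=3

17,3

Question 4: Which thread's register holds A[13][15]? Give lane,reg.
23,7

r=13->g=5,rb=1  c=15->cb=1,t=3,b0=1
L=5*4+3=23  i=1*4+1*2+1=7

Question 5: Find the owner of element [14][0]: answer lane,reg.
r=14→G=6,rhi=1  c=0→chi=0,T=0,p=0
L=6*4+0=24  i=0*4+1*2+0=2

24,2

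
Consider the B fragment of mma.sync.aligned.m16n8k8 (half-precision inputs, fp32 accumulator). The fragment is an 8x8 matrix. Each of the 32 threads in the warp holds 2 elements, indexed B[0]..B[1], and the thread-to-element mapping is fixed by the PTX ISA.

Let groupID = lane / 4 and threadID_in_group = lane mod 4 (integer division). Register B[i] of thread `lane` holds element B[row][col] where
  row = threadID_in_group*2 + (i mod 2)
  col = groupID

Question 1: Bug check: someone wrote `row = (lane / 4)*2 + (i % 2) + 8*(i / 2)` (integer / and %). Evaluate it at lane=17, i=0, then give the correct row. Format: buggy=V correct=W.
buggy=8 correct=2

`(lane / 4)*2 + (i % 2) + 8*(i / 2)`[17,0]->8
17: gid=4,tid=1
[0] (1*2+0,4) = (2,4)
row: 8 vs 2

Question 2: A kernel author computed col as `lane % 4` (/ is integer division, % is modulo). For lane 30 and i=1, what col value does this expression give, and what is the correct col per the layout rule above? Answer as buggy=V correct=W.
`lane % 4`[30,1]→2
lane 30: G=7 (30/4), T=2 (30%4)
i=1: r=2*2+1=5, c=G=7
col: 2 vs 7

buggy=2 correct=7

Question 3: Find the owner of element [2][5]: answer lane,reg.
21,0

c=5->g=5  r=2->t=1,b0=0
L=5*4+1=21  i=0=0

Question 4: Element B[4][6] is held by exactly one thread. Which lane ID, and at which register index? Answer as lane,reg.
26,0

c: 6->gid=6  r: 4->tid=2,i&1=0
L=6*4+2=26  i=0=0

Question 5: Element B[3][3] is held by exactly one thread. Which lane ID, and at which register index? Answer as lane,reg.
c:3=>grp=3  r:3=>tig=1,lo=1
L=3*4+1=13  i=1=1

13,1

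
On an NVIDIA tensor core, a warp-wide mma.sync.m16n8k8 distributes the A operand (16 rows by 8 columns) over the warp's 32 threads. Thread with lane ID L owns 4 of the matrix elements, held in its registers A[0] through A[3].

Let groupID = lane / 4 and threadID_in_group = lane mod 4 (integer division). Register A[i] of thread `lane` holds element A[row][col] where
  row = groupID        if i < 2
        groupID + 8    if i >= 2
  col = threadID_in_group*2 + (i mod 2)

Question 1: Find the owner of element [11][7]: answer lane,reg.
r=11⇒gr=3,Rb=1  c=7⇒th=3,odd=1
L=3*4+3=15  i=1*2+1=3

15,3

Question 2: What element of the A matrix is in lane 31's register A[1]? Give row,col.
7,7

lane 31→31/4=7, 31 mod 4=3
i=1  r:7+0→7  c:2·3+1→7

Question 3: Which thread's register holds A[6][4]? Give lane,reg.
r=6→G=6,rhi=0  c=4→T=2,p=0
L=6*4+2=26  i=0*2+0=0

26,0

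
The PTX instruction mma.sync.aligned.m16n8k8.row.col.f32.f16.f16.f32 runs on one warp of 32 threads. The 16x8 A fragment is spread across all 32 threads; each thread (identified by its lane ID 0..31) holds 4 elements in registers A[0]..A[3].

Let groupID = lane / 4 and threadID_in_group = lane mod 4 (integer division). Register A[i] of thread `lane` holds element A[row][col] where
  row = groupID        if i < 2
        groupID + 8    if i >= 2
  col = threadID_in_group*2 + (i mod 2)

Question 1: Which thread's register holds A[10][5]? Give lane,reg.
10,3

r:10=>grp=2,rB=1  c:5=>tig=2,lo=1
L=2*4+2=10  i=1*2+1=3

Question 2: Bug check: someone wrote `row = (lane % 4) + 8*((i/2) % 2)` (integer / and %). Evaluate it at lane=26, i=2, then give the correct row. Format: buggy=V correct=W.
`(lane % 4) + 8*((i/2) % 2)`[26,2]=>10
L=26=>grp=26>>2=6, tig=26&3=2
[2]=>row 6+8=14  col 2·2+0=4
row: 10 vs 14

buggy=10 correct=14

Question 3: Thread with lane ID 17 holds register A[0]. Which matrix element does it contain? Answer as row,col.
lane 17: g=4 (17/4), t=1 (17%4)
i=0: r=4+0=4, c=1*2+0=2

4,2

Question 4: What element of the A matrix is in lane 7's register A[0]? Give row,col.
L=7->g=7>>2=1, t=7&3=3
[0]->row 1+0=1  col 3·2+0=6

1,6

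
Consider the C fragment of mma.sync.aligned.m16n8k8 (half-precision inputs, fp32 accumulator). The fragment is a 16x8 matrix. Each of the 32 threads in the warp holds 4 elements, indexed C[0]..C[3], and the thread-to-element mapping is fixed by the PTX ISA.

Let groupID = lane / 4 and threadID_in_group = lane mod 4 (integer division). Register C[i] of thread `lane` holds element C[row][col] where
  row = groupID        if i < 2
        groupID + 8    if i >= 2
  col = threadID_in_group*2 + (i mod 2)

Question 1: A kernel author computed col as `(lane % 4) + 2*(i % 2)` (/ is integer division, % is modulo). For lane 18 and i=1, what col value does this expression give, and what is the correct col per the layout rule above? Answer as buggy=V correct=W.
buggy=4 correct=5

`(lane % 4) + 2*(i % 2)`[18,1]→4
L=18→G=18>>2=4, T=18&3=2
[1]→row 4+0=4  col 2·2+1=5
col: 4 vs 5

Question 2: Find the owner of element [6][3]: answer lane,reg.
r=6->g=6,rb=0  c=3->t=1,b0=1
L=6*4+1=25  i=0*2+1=1

25,1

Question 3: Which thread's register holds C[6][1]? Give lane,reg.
r:6=>grp=6,rB=0  c:1=>tig=0,lo=1
L=6*4+0=24  i=0*2+1=1

24,1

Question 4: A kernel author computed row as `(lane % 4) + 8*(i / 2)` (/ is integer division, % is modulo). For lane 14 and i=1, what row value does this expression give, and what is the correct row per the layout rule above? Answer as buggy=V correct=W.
`(lane % 4) + 8*(i / 2)`[14,1]->2
14: gid=3,tid=2
[1] (3+0,2*2+1) = (3,5)
row: 2 vs 3

buggy=2 correct=3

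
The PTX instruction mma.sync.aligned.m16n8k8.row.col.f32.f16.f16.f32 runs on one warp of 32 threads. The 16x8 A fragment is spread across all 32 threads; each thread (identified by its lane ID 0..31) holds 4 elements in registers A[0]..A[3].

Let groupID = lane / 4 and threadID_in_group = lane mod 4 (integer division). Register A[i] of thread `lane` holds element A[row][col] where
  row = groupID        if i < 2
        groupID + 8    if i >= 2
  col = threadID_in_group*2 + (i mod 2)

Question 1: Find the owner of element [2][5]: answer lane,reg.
10,1

r:2=>grp=2,rB=0  c:5=>tig=2,lo=1
L=2*4+2=10  i=0*2+1=1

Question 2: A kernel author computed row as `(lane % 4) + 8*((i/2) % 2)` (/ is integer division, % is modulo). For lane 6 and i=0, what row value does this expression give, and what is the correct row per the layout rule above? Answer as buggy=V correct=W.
buggy=2 correct=1

`(lane % 4) + 8*((i/2) % 2)`[6,0]→2
lane 6: G=1 (6/4), T=2 (6%4)
i=0: r=1+0=1, c=2*2+0=4
row: 2 vs 1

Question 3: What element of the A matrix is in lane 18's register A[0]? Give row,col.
L=18→G=18>>2=4, T=18&3=2
[0]→row 4+0=4  col 2·2+0=4

4,4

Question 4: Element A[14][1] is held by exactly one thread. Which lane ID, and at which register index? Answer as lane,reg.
24,3

r=14->g=6,rb=1  c=1->t=0,b0=1
L=6*4+0=24  i=1*2+1=3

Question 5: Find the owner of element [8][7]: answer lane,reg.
r=8->g=0,rb=1  c=7->t=3,b0=1
L=0*4+3=3  i=1*2+1=3

3,3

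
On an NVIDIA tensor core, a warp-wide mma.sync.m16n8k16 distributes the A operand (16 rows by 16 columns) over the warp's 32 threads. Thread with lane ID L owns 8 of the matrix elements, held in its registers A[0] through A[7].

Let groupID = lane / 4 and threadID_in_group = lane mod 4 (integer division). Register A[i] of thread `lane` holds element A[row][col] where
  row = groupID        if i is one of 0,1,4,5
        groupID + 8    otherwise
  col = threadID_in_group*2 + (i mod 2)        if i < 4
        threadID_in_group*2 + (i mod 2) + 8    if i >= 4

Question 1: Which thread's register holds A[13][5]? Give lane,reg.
22,3

r=13⇒gr=5,Rb=1  c=5⇒Cb=0,th=2,odd=1
L=5*4+2=22  i=0*4+1*2+1=3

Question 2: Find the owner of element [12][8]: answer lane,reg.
16,6

r:12=>grp=4,rB=1  c:8=>cB=1,tig=0,lo=0
L=4*4+0=16  i=1*4+1*2+0=6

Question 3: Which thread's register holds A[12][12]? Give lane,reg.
18,6

r=12→G=4,rhi=1  c=12→chi=1,T=2,p=0
L=4*4+2=18  i=1*4+1*2+0=6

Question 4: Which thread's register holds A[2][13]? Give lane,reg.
r:2=>grp=2,rB=0  c:13=>cB=1,tig=2,lo=1
L=2*4+2=10  i=1*4+0*2+1=5

10,5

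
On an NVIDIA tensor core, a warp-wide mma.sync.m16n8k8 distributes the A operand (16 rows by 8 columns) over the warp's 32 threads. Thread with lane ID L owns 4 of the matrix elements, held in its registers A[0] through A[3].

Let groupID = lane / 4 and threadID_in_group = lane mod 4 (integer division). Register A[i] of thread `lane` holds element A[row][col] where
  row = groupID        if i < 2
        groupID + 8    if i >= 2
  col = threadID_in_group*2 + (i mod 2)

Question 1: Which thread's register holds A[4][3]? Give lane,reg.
17,1

r=4→G=4,rhi=0  c=3→T=1,p=1
L=4*4+1=17  i=0*2+1=1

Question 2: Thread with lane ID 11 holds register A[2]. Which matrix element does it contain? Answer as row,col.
lane 11⇒11/4=2, 11 mod 4=3
i=2  r:2+8⇒10  c:2·3+0⇒6

10,6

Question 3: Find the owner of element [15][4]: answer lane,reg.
30,2

r=15⇒gr=7,Rb=1  c=4⇒th=2,odd=0
L=7*4+2=30  i=1*2+0=2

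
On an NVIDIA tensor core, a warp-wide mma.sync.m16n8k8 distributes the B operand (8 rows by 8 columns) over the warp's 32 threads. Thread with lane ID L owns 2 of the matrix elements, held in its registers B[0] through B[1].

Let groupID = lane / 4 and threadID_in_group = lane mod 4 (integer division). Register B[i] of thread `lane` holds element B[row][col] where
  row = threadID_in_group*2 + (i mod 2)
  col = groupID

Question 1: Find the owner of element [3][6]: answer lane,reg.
25,1

c: 6->gid=6  r: 3->tid=1,i&1=1
L=6*4+1=25  i=1=1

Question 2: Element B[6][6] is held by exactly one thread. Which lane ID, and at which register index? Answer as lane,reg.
c:6=>grp=6  r:6=>tig=3,lo=0
L=6*4+3=27  i=0=0

27,0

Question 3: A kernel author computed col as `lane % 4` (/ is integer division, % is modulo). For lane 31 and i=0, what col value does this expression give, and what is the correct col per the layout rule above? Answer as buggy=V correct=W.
buggy=3 correct=7

`lane % 4`[31,0]=>3
L=31=>grp=31>>2=7, tig=31&3=3
[0]=>row 3·2+0=6  col grp=7
col: 3 vs 7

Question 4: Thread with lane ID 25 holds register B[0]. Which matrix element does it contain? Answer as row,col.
25: gr=6,th=1
[0] (1*2+0,6) = (2,6)

2,6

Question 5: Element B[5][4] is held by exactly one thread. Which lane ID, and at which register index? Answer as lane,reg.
c=4⇒gr=4  r=5⇒th=2,odd=1
L=4*4+2=18  i=1=1

18,1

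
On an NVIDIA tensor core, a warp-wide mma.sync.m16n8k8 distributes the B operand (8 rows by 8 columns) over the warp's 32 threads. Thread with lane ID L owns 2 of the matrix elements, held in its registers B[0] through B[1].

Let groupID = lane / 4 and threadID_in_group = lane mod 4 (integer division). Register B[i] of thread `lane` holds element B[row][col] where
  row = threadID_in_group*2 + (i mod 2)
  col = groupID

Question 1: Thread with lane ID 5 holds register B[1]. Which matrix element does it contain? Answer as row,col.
3,1

L=5=>grp=5>>2=1, tig=5&3=1
[1]=>row 1·2+1=3  col grp=1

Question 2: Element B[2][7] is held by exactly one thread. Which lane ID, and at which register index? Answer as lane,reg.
29,0

c=7⇒gr=7  r=2⇒th=1,odd=0
L=7*4+1=29  i=0=0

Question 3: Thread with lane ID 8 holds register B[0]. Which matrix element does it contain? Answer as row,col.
0,2

8: grp=2,tig=0
[0] (0*2+0,2) = (0,2)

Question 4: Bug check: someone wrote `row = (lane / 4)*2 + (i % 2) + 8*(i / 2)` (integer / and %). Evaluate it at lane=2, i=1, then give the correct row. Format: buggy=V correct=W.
`(lane / 4)*2 + (i % 2) + 8*(i / 2)`[2,1]→1
lane 2: G=0 (2/4), T=2 (2%4)
i=1: r=2*2+1=5, c=G=0
row: 1 vs 5

buggy=1 correct=5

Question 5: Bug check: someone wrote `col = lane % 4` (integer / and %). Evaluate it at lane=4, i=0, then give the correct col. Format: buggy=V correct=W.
buggy=0 correct=1

`lane % 4`[4,0]⇒0
lane 4: gr=1 (4/4), th=0 (4%4)
i=0: r=0*2+0=0, c=gr=1
col: 0 vs 1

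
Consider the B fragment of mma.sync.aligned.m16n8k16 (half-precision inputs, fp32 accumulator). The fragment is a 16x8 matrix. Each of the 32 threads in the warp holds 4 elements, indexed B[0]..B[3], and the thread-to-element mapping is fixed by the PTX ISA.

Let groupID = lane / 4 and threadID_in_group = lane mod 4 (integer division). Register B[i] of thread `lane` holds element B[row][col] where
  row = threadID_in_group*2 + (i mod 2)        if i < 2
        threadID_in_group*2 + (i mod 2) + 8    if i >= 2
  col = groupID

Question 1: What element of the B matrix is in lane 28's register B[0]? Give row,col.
lane 28→28/4=7, 28 mod 4=0
i=0  r:2·0+0+0→0  c:7

0,7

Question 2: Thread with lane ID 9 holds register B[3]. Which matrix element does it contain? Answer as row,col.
lane 9→9/4=2, 9 mod 4=1
i=3  r:2·1+1+8→11  c:2

11,2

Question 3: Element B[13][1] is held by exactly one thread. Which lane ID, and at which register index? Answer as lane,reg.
c=1→G=1  r=13→rhi=1,T=2,p=1
L=1*4+2=6  i=1*2+1=3

6,3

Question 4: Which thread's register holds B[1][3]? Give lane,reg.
c:3=>grp=3  r:1=>rB=0,tig=0,lo=1
L=3*4+0=12  i=0*2+1=1

12,1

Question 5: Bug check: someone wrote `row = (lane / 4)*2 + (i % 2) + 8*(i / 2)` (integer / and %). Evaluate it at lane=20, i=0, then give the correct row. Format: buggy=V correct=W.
buggy=10 correct=0

`(lane / 4)*2 + (i % 2) + 8*(i / 2)`[20,0]=>10
lane 20=>20/4=5, 20 mod 4=0
i=0  r:2·0+0+0=>0  c:5
row: 10 vs 0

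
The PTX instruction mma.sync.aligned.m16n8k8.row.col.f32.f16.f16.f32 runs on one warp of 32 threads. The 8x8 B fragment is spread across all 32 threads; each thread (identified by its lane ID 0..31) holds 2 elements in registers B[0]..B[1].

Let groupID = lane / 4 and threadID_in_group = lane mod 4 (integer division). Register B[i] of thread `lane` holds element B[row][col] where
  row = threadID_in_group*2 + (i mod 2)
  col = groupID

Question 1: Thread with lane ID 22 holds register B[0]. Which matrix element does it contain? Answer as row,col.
lane 22: gr=5 (22/4), th=2 (22%4)
i=0: r=2*2+0=4, c=gr=5

4,5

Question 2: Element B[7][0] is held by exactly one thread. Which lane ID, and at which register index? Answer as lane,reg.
c=0→G=0  r=7→T=3,p=1
L=0*4+3=3  i=1=1

3,1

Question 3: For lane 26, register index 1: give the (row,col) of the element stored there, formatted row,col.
5,6

lane 26→26/4=6, 26 mod 4=2
i=1  r:2·2+1→5  c:6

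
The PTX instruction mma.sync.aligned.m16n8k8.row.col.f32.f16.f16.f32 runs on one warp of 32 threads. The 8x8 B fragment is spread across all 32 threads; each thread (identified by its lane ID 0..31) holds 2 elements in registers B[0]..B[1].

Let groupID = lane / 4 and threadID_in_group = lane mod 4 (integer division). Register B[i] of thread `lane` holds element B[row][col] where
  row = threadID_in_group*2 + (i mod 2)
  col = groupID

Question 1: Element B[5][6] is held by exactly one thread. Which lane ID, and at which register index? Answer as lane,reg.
c: 6->gid=6  r: 5->tid=2,i&1=1
L=6*4+2=26  i=1=1

26,1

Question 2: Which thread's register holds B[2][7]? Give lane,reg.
29,0

c=7⇒gr=7  r=2⇒th=1,odd=0
L=7*4+1=29  i=0=0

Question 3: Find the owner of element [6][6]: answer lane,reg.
c:6=>grp=6  r:6=>tig=3,lo=0
L=6*4+3=27  i=0=0

27,0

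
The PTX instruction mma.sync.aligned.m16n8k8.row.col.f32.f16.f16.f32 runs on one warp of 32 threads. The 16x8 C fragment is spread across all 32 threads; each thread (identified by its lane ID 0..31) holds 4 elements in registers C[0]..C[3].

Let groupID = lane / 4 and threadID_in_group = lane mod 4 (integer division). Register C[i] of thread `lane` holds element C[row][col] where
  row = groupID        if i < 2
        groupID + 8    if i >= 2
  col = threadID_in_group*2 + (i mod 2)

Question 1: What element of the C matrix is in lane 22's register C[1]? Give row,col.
lane 22: g=5 (22/4), t=2 (22%4)
i=1: r=5+0=5, c=2*2+1=5

5,5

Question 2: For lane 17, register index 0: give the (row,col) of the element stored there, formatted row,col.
4,2

L=17->gid=17>>2=4, tid=17&3=1
[0]->row 4+0=4  col 1·2+0=2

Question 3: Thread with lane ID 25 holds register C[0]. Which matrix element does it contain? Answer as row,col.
L=25->g=25>>2=6, t=25&3=1
[0]->row 6+0=6  col 1·2+0=2

6,2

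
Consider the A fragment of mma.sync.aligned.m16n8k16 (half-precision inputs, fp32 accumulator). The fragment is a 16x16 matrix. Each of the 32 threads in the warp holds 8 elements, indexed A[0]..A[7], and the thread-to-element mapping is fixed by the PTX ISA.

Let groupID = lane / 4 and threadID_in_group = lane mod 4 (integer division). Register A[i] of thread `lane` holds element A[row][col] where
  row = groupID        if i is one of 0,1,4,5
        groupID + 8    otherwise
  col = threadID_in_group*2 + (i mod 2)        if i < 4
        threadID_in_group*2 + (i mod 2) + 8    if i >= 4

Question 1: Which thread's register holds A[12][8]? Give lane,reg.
16,6

r=12->g=4,rb=1  c=8->cb=1,t=0,b0=0
L=4*4+0=16  i=1*4+1*2+0=6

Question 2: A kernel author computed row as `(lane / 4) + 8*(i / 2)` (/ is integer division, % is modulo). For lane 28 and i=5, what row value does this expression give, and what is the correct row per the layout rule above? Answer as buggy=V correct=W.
buggy=23 correct=7

`(lane / 4) + 8*(i / 2)`[28,5]→23
lane 28→28/4=7, 28 mod 4=0
i=5  r:7+0→7  c:2·0+1+8→9
row: 23 vs 7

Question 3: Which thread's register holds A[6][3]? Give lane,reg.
r=6->g=6,rb=0  c=3->cb=0,t=1,b0=1
L=6*4+1=25  i=0*4+0*2+1=1

25,1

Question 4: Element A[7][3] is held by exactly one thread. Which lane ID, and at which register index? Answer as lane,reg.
29,1

r:7=>grp=7,rB=0  c:3=>cB=0,tig=1,lo=1
L=7*4+1=29  i=0*4+0*2+1=1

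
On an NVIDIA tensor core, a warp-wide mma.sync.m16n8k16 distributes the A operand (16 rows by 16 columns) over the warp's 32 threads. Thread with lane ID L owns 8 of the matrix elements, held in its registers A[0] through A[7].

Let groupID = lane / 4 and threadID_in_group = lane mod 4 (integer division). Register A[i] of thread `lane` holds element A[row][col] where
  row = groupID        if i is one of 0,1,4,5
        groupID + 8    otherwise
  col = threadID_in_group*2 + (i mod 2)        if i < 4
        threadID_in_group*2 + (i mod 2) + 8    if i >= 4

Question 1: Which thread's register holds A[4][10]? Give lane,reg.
17,4

r:4=>grp=4,rB=0  c:10=>cB=1,tig=1,lo=0
L=4*4+1=17  i=1*4+0*2+0=4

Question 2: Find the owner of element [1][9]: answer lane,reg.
r=1→G=1,rhi=0  c=9→chi=1,T=0,p=1
L=1*4+0=4  i=1*4+0*2+1=5

4,5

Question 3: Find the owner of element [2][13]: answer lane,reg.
10,5

r=2->g=2,rb=0  c=13->cb=1,t=2,b0=1
L=2*4+2=10  i=1*4+0*2+1=5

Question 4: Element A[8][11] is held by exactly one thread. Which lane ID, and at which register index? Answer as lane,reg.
1,7

r=8⇒gr=0,Rb=1  c=11⇒Cb=1,th=1,odd=1
L=0*4+1=1  i=1*4+1*2+1=7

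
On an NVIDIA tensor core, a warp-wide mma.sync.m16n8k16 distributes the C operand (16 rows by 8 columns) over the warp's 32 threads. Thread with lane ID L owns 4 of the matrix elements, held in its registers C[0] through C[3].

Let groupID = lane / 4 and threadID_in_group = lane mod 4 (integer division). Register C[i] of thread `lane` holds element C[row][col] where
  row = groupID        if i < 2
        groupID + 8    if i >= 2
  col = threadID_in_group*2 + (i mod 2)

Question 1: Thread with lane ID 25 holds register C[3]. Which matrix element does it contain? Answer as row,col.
14,3

25: G=6,T=1
[3] (6+8,1*2+1) = (14,3)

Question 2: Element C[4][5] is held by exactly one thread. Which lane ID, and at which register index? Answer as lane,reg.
r=4→G=4,rhi=0  c=5→T=2,p=1
L=4*4+2=18  i=0*2+1=1

18,1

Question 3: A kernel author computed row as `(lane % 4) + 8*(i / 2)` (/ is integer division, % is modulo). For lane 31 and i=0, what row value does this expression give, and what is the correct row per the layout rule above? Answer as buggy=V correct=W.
buggy=3 correct=7

`(lane % 4) + 8*(i / 2)`[31,0]=>3
lane 31=>31/4=7, 31 mod 4=3
i=0  r:7+0=>7  c:2·3+0=>6
row: 3 vs 7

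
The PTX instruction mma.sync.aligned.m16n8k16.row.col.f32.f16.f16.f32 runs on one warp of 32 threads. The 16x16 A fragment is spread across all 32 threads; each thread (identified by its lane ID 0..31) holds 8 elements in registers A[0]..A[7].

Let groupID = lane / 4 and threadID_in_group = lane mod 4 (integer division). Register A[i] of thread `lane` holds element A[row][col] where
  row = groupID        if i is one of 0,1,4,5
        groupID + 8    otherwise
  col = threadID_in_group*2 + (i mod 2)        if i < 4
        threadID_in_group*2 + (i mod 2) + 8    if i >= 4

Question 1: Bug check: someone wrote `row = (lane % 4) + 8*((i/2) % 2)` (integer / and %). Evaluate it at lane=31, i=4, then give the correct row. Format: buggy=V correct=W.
buggy=3 correct=7

`(lane % 4) + 8*((i/2) % 2)`[31,4]⇒3
lane 31: gr=7 (31/4), th=3 (31%4)
i=4: r=7+0=7, c=3*2+0+8=14
row: 3 vs 7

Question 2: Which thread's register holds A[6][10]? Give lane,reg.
25,4

r: 6->gid=6,r8=0  c: 10->c8=1,tid=1,i&1=0
L=6*4+1=25  i=1*4+0*2+0=4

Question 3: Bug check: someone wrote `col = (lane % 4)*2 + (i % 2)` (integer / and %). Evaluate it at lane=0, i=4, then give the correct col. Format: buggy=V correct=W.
buggy=0 correct=8

`(lane % 4)*2 + (i % 2)`[0,4]→0
lane 0: G=0 (0/4), T=0 (0%4)
i=4: r=0+0=0, c=0*2+0+8=8
col: 0 vs 8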